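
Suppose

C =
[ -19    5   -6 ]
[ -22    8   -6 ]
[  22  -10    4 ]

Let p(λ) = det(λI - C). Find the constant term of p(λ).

p(λ) = λ^3 + 7λ^2 - 14λ - 48.
The constant term is -48.

-48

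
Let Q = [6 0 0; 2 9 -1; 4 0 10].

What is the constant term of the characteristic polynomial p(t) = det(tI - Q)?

-540

p(0) = det(0·I − Q) = det(−Q) = (−1)^3·det(Q).
det(Q) = 540, so p(0) = -540.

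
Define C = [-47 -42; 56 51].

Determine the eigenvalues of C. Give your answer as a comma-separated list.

det(C - lambda·I) = (-47 - lambda)(51 - lambda) - (-42)·(56) = lambda^2 - 4·lambda - 45.
This factors as (lambda + 5)·(lambda - 9) = 0.
Eigenvalues: -5, 9.

-5, 9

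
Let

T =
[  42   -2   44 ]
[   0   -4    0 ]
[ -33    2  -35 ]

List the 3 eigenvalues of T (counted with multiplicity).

The characteristic polynomial is p(λ) = det(λI - T).
Expanding along the first row, p(λ) = λ^3 - 3λ^2 - 46λ - 72.
Try λ = 9: p(9) = 0, so 9 is a root.
Factor out (λ - 9): p(λ) = (λ - 9)·(λ^2 + 6λ + 8).
The quadratic factors as (λ + 4)·(λ + 2).
Eigenvalues: -4, -2, 9.

-4, -2, 9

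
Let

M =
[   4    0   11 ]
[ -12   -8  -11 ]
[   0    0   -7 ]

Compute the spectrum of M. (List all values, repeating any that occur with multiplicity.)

-8, -7, 4

Compute the characteristic polynomial p(μ) = det(μI - M).
Expanding the 3×3 determinant: p(μ) = μ^3 + 11μ^2 - 4μ - 224.
Try μ = 4: p(4) = 0, so 4 is a root.
Dividing by (μ - 4) leaves μ^2 + 15μ + 56.
The quadratic factors as (μ + 8)·(μ + 7).
Eigenvalues: -8, -7, 4.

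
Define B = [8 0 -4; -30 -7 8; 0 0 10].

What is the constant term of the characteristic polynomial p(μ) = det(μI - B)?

560

p(0) = det(0·I − B) = det(−B) = (−1)^3·det(B).
det(B) = -560, so p(0) = 560.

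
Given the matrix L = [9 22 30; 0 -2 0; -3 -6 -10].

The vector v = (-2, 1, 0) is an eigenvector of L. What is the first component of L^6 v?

First find the eigenvalue: Lv = (4, -2, 0) = -2·(-2, 1, 0), so λ = -2.
Then L^6 v = λ^6·v = (-2)^6·(-2, 1, 0) = 64·(-2, 1, 0) = (-128, 64, 0).

-128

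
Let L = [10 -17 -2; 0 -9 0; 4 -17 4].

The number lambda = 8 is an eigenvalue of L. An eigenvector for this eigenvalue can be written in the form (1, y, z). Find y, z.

0, 1

We need (L - 8I)v = 0.
L - 8I = [[2, -17, -2], [0, -17, 0], [4, -17, -4]].
Row 1: (2)·1 + (-17)·y + (-2)·z = 0
Row 2: (0)·1 + (-17)·y + (0)·z = 0
Row 3: (4)·1 + (-17)·y + (-4)·z = 0
Solving gives y = 0, z = 1.
Check: L·(1, 0, 1) = (8, 0, 8) = 8·(1, 0, 1).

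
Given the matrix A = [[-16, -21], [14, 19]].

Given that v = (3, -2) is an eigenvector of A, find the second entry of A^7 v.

256

First find the eigenvalue: Av = (-6, 4) = -2·(3, -2), so λ = -2.
Then A^7 v = λ^7·v = (-2)^7·(3, -2) = -128·(3, -2) = (-384, 256).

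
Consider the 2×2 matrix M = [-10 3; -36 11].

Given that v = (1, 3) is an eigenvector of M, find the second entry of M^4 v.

First find the eigenvalue: Mv = (-1, -3) = -1·(1, 3), so λ = -1.
Then M^4 v = λ^4·v = (-1)^4·(1, 3) = 1·(1, 3) = (1, 3).

3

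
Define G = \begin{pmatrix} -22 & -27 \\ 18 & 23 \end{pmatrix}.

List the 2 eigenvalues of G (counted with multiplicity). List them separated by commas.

-4, 5

det(G - λI) = (-22 - λ)(23 - λ) - (-27)·(18) = λ^2 - λ - 20.
This factors as (λ + 4)·(λ - 5) = 0.
Eigenvalues: -4, 5.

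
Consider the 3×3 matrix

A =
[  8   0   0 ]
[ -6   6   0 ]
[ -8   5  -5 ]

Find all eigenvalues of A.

-5, 6, 8

A is lower triangular, so its eigenvalues are the diagonal entries.
Diagonal: 8, 6, -5.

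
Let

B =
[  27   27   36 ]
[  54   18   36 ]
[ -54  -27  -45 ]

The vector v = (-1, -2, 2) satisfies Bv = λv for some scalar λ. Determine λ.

9

Compute Bv: B·(-1, -2, 2) = (-9, -18, 18).
Since Bv = λv, compare component 1: -9 = λ·-1, so λ = 9.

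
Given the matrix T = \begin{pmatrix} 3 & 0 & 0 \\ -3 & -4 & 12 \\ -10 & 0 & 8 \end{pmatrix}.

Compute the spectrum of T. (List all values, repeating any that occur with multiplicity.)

Compute the characteristic polynomial p(s) = det(sI - T).
Expanding along the first row, p(s) = s^3 - 7s^2 - 20s + 96.
Rational-root test: s = 3 gives p(3) = 0.
Dividing by (s - 3) leaves s^2 - 4s - 32.
The quadratic factors as (s + 4)·(s - 8).
Eigenvalues: -4, 3, 8.

-4, 3, 8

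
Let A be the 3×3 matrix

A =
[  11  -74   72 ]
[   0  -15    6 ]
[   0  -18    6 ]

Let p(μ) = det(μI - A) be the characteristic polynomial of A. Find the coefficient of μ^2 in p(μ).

-2

The coefficient of μ^2 of det(μI - A) is −trace(A).
trace(A) = (11) + (-15) + (6) = 2, so the coefficient is -2.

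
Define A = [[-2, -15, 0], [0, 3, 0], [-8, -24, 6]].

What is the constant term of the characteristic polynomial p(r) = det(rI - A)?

36

p(0) = det(0·I − A) = det(−A) = (−1)^3·det(A).
det(A) = -36, so p(0) = 36.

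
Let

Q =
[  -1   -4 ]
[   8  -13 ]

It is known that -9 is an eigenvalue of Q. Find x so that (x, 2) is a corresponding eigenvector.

We need (Q + 9I)v = 0.
Q + 9I = [[8, -4], [8, -4]].
Row 1: (8)·x + (-4)·2 = 0
Row 2: (8)·x + (-4)·2 = 0
Solving gives x = 1.
Check: Q·(1, 2) = (-9, -18) = -9·(1, 2).

1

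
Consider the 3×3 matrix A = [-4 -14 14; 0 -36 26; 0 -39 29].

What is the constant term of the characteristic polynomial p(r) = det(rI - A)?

-120

p(0) = det(0·I − A) = det(−A) = (−1)^3·det(A).
det(A) = 120, so p(0) = -120.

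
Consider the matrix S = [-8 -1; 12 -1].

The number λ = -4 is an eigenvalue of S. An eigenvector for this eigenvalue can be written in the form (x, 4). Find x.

We need (S + 4I)v = 0.
S + 4I = [[-4, -1], [12, 3]].
Row 1: (-4)·x + (-1)·4 = 0
Row 2: (12)·x + (3)·4 = 0
Solving gives x = -1.
Check: S·(-1, 4) = (4, -16) = -4·(-1, 4).

-1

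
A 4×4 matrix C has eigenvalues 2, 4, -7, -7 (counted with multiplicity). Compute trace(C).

-8

trace(C) is the sum of the eigenvalues: (2) + (4) + (-7) + (-7) = -8.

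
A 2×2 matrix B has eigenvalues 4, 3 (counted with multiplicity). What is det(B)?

12

det(B) is the product of the eigenvalues: (4) · (3) = 12.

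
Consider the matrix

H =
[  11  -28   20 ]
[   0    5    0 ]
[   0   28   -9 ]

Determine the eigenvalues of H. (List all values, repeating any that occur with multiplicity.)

-9, 5, 11

Compute the characteristic polynomial p(lambda) = det(lambda·I - H).
Expanding the 3×3 determinant: p(lambda) = lambda^3 - 7·lambda^2 - 89·lambda + 495.
Rational-root test: lambda = -9 gives p(-9) = 0.
Dividing by (lambda + 9) leaves lambda^2 - 16·lambda + 55.
The quadratic factors as (lambda - 5)·(lambda - 11).
Eigenvalues: -9, 5, 11.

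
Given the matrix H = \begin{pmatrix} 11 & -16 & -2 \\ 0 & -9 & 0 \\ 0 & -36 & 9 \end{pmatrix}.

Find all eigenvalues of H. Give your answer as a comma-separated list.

-9, 9, 11

Compute the characteristic polynomial p(lambda) = det(lambda·I - H).
Cofactor expansion gives p(lambda) = lambda^3 - 11·lambda^2 - 81·lambda + 891.
Try lambda = 9: p(9) = 0, so 9 is a root.
Factor out (lambda - 9): p(lambda) = (lambda - 9)·(lambda^2 - 2·lambda - 99).
The quadratic factors as (lambda + 9)·(lambda - 11).
Eigenvalues: -9, 9, 11.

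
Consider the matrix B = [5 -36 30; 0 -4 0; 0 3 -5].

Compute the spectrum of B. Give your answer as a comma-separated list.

Set up det(tI - B) = 0.
Cofactor expansion gives p(t) = t^3 + 4t^2 - 25t - 100.
Rational-root test: t = -4 gives p(-4) = 0.
Dividing by (t + 4) leaves t^2 - 25.
The quadratic factors as (t + 5)·(t - 5).
Eigenvalues: -5, -4, 5.

-5, -4, 5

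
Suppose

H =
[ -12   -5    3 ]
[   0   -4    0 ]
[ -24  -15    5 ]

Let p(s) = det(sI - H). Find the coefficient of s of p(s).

p(s) = s^3 + 11s^2 + 40s + 48.
The coefficient of s is 40.

40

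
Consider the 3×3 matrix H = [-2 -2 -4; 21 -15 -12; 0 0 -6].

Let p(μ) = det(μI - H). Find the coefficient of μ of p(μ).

p(μ) = μ^3 + 23μ^2 + 174μ + 432.
The coefficient of μ is 174.

174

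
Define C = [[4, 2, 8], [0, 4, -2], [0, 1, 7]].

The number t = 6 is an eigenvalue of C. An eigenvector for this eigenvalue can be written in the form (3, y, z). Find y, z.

-1, 1

We need (C - 6I)v = 0.
C - 6I = [[-2, 2, 8], [0, -2, -2], [0, 1, 1]].
Row 1: (-2)·3 + (2)·y + (8)·z = 0
Row 2: (0)·3 + (-2)·y + (-2)·z = 0
Row 3: (0)·3 + (1)·y + (1)·z = 0
Solving gives y = -1, z = 1.
Check: C·(3, -1, 1) = (18, -6, 6) = 6·(3, -1, 1).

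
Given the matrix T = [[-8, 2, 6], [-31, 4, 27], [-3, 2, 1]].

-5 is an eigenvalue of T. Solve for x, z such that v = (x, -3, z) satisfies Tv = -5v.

0, 1

We need (T + 5I)v = 0.
T + 5I = [[-3, 2, 6], [-31, 9, 27], [-3, 2, 6]].
Row 1: (-3)·x + (2)·-3 + (6)·z = 0
Row 2: (-31)·x + (9)·-3 + (27)·z = 0
Row 3: (-3)·x + (2)·-3 + (6)·z = 0
Solving gives x = 0, z = 1.
Check: T·(0, -3, 1) = (0, 15, -5) = -5·(0, -3, 1).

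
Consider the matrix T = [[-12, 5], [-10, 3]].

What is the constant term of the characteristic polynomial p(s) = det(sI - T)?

14

p(0) = det(0·I − T) = det(−T) = (−1)^2·det(T).
det(T) = 14, so p(0) = 14.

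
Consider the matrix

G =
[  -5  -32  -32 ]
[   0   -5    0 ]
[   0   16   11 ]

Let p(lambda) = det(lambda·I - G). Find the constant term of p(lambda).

p(lambda) = lambda^3 - lambda^2 - 85·lambda - 275.
The constant term is -275.

-275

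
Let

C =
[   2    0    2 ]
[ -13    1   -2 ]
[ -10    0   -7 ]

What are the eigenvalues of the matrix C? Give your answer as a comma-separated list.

Set up det(λI - C) = 0.
Cofactor expansion gives p(λ) = λ^3 + 4λ^2 + λ - 6.
Rational-root test: λ = 1 gives p(1) = 0.
Factor out (λ - 1): p(λ) = (λ - 1)·(λ^2 + 5λ + 6).
The quadratic factors as (λ + 3)·(λ + 2).
Eigenvalues: -3, -2, 1.

-3, -2, 1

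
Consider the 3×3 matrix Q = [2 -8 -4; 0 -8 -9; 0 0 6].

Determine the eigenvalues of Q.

-8, 2, 6

Q is upper triangular, so its eigenvalues are the diagonal entries.
Diagonal: 2, -8, 6.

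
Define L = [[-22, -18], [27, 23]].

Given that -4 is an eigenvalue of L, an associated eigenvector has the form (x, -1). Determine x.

1

We need (L + 4I)v = 0.
L + 4I = [[-18, -18], [27, 27]].
Row 1: (-18)·x + (-18)·-1 = 0
Row 2: (27)·x + (27)·-1 = 0
Solving gives x = 1.
Check: L·(1, -1) = (-4, 4) = -4·(1, -1).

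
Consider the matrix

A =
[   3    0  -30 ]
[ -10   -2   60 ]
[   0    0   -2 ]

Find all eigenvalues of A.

The characteristic polynomial is p(lambda) = det(lambda·I - A).
Expanding along the first row, p(lambda) = lambda^3 + lambda^2 - 8·lambda - 12.
Since p(3) = 0, lambda = 3 is a root.
Dividing by (lambda - 3) leaves lambda^2 + 4·lambda + 4.
The quadratic factor is (lambda + 2)^2.
Eigenvalues: -2, -2, 3.

-2, -2, 3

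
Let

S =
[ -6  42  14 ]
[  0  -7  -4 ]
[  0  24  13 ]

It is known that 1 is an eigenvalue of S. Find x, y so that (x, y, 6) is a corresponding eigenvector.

We need (S - 1I)v = 0.
S - 1I = [[-7, 42, 14], [0, -8, -4], [0, 24, 12]].
Row 1: (-7)·x + (42)·y + (14)·6 = 0
Row 2: (0)·x + (-8)·y + (-4)·6 = 0
Row 3: (0)·x + (24)·y + (12)·6 = 0
Solving gives x = -6, y = -3.
Check: S·(-6, -3, 6) = (-6, -3, 6) = 1·(-6, -3, 6).

-6, -3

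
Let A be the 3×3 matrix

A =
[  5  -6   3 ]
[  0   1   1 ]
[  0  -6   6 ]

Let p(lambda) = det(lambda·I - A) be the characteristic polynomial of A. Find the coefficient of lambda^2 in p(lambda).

The coefficient of lambda^2 of det(lambda·I - A) is −trace(A).
trace(A) = (5) + (1) + (6) = 12, so the coefficient is -12.

-12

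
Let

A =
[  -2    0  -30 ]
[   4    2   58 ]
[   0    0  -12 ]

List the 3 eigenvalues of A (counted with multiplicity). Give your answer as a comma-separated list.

The characteristic polynomial is p(lambda) = det(lambda·I - A).
Cofactor expansion gives p(lambda) = lambda^3 + 12·lambda^2 - 4·lambda - 48.
Since p(-2) = 0, lambda = -2 is a root.
Dividing by (lambda + 2) leaves lambda^2 + 10·lambda - 24.
The quadratic factors as (lambda + 12)·(lambda - 2).
Eigenvalues: -12, -2, 2.

-12, -2, 2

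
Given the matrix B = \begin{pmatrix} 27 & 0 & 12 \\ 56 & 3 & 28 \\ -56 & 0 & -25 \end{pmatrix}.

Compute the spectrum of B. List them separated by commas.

The characteristic polynomial is p(lambda) = det(lambda·I - B).
Expanding along the first row, p(lambda) = lambda^3 - 5·lambda^2 + 3·lambda + 9.
Try lambda = -1: p(-1) = 0, so -1 is a root.
Dividing by (lambda + 1) leaves lambda^2 - 6·lambda + 9.
The quadratic factor is (lambda - 3)^2.
Eigenvalues: -1, 3, 3.

-1, 3, 3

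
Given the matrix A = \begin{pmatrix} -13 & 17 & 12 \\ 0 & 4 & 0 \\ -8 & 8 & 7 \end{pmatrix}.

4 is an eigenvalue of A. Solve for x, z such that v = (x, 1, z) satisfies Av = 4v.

1, 0

We need (A - 4I)v = 0.
A - 4I = [[-17, 17, 12], [0, 0, 0], [-8, 8, 3]].
Row 1: (-17)·x + (17)·1 + (12)·z = 0
Row 2: (0)·x + (0)·1 + (0)·z = 0
Row 3: (-8)·x + (8)·1 + (3)·z = 0
Solving gives x = 1, z = 0.
Check: A·(1, 1, 0) = (4, 4, 0) = 4·(1, 1, 0).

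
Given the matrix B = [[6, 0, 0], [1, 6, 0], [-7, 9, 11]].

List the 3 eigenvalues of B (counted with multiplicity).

B is lower triangular, so its eigenvalues are the diagonal entries.
Diagonal: 6, 6, 11.

6, 6, 11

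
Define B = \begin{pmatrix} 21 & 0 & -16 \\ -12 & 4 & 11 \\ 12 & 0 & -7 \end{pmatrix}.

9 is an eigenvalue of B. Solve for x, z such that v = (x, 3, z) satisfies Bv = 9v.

-4, -3

We need (B - 9I)v = 0.
B - 9I = [[12, 0, -16], [-12, -5, 11], [12, 0, -16]].
Row 1: (12)·x + (0)·3 + (-16)·z = 0
Row 2: (-12)·x + (-5)·3 + (11)·z = 0
Row 3: (12)·x + (0)·3 + (-16)·z = 0
Solving gives x = -4, z = -3.
Check: B·(-4, 3, -3) = (-36, 27, -27) = 9·(-4, 3, -3).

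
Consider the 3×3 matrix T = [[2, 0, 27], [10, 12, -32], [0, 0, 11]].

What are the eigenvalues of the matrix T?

Set up det(λI - T) = 0.
Expanding along the first row, p(λ) = λ^3 - 25λ^2 + 178λ - 264.
Rational-root test: λ = 2 gives p(2) = 0.
Factor out (λ - 2): p(λ) = (λ - 2)·(λ^2 - 23λ + 132).
The quadratic factors as (λ - 11)·(λ - 12).
Eigenvalues: 2, 11, 12.

2, 11, 12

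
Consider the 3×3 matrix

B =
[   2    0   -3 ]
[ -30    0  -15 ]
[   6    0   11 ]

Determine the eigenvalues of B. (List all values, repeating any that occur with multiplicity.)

0, 5, 8

Compute the characteristic polynomial p(lambda) = det(lambda·I - B).
Expanding the 3×3 determinant: p(lambda) = lambda^3 - 13·lambda^2 + 40·lambda.
Try lambda = 5: p(5) = 0, so 5 is a root.
Factor out (lambda - 5): p(lambda) = (lambda - 5)·(lambda^2 - 8·lambda).
The quadratic factors as lambda·(lambda - 8).
Eigenvalues: 0, 5, 8.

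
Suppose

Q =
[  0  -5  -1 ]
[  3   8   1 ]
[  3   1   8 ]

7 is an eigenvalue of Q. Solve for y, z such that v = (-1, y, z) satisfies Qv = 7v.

We need (Q - 7I)v = 0.
Q - 7I = [[-7, -5, -1], [3, 1, 1], [3, 1, 1]].
Row 1: (-7)·-1 + (-5)·y + (-1)·z = 0
Row 2: (3)·-1 + (1)·y + (1)·z = 0
Row 3: (3)·-1 + (1)·y + (1)·z = 0
Solving gives y = 1, z = 2.
Check: Q·(-1, 1, 2) = (-7, 7, 14) = 7·(-1, 1, 2).

1, 2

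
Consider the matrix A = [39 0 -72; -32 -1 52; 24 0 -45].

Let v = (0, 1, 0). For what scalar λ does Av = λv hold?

Compute Av: A·(0, 1, 0) = (0, -1, 0).
Since Av = λv, compare component 2: -1 = λ·1, so λ = -1.

-1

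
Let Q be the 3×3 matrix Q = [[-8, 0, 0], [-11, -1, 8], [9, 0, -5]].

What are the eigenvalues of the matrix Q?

The characteristic polynomial is p(λ) = det(λI - Q).
Expanding the 3×3 determinant: p(λ) = λ^3 + 14λ^2 + 53λ + 40.
Since p(-8) = 0, λ = -8 is a root.
Dividing by (λ + 8) leaves λ^2 + 6λ + 5.
The quadratic factors as (λ + 5)·(λ + 1).
Eigenvalues: -8, -5, -1.

-8, -5, -1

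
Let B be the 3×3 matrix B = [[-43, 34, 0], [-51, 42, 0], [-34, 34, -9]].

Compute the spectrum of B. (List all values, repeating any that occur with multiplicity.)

The characteristic polynomial is p(r) = det(rI - B).
Cofactor expansion gives p(r) = r^3 + 10r^2 - 63r - 648.
Try r = 8: p(8) = 0, so 8 is a root.
Dividing by (r - 8) leaves r^2 + 18r + 81.
The quadratic factor is (r + 9)^2.
Eigenvalues: -9, -9, 8.

-9, -9, 8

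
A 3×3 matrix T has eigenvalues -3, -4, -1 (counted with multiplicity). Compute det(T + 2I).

2

If T has eigenvalues -3, -4, -1, then T + 2I has eigenvalues -1, -2, 1.
det(T + 2I) = (-1) · (-2) · (1) = 2.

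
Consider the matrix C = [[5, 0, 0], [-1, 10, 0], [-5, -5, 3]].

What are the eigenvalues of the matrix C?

C is lower triangular, so its eigenvalues are the diagonal entries.
Diagonal: 5, 10, 3.

3, 5, 10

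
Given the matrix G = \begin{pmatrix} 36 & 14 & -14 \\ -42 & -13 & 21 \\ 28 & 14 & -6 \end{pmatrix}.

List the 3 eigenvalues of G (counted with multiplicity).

The characteristic polynomial is p(lambda) = det(lambda·I - G).
Expanding the 3×3 determinant: p(lambda) = lambda^3 - 17·lambda^2 + 80·lambda - 64.
Rational-root test: lambda = 8 gives p(8) = 0.
Factor out (lambda - 8): p(lambda) = (lambda - 8)·(lambda^2 - 9·lambda + 8).
The quadratic factors as (lambda - 1)·(lambda - 8).
Eigenvalues: 1, 8, 8.

1, 8, 8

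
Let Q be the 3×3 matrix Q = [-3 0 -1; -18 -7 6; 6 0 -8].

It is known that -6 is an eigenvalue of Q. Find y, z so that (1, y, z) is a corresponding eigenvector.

We need (Q + 6I)v = 0.
Q + 6I = [[3, 0, -1], [-18, -1, 6], [6, 0, -2]].
Row 1: (3)·1 + (0)·y + (-1)·z = 0
Row 2: (-18)·1 + (-1)·y + (6)·z = 0
Row 3: (6)·1 + (0)·y + (-2)·z = 0
Solving gives y = 0, z = 3.
Check: Q·(1, 0, 3) = (-6, 0, -18) = -6·(1, 0, 3).

0, 3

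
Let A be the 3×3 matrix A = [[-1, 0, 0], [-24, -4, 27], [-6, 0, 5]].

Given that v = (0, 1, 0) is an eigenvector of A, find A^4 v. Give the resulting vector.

(0, 256, 0)

First find the eigenvalue: Av = (0, -4, 0) = -4·(0, 1, 0), so λ = -4.
Then A^4 v = λ^4·v = (-4)^4·(0, 1, 0) = 256·(0, 1, 0) = (0, 256, 0).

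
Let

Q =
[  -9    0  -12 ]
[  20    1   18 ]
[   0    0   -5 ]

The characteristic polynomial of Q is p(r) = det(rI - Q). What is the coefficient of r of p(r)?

p(r) = r^3 + 13r^2 + 31r - 45.
The coefficient of r is 31.

31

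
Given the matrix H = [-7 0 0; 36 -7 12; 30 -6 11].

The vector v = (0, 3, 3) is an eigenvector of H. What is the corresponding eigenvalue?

Compute Hv: H·(0, 3, 3) = (0, 15, 15).
Since Hv = λv, compare component 2: 15 = λ·3, so λ = 5.

5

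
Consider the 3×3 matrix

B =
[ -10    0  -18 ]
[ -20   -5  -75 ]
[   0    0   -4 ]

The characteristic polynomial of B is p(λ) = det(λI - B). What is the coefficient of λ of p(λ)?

p(λ) = λ^3 + 19λ^2 + 110λ + 200.
The coefficient of λ is 110.

110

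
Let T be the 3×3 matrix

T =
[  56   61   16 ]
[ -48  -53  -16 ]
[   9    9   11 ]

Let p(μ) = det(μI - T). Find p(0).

440

p(0) = det(0·I − T) = det(−T) = (−1)^3·det(T).
det(T) = -440, so p(0) = 440.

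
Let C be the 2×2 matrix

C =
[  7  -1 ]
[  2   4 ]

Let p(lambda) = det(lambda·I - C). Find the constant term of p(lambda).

p(lambda) = lambda^2 - 11·lambda + 30.
The constant term is 30.

30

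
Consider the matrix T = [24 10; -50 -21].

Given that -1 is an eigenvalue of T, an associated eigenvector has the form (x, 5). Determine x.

We need (T + 1I)v = 0.
T + 1I = [[25, 10], [-50, -20]].
Row 1: (25)·x + (10)·5 = 0
Row 2: (-50)·x + (-20)·5 = 0
Solving gives x = -2.
Check: T·(-2, 5) = (2, -5) = -1·(-2, 5).

-2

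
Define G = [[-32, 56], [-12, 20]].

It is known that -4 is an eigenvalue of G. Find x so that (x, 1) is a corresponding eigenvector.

We need (G + 4I)v = 0.
G + 4I = [[-28, 56], [-12, 24]].
Row 1: (-28)·x + (56)·1 = 0
Row 2: (-12)·x + (24)·1 = 0
Solving gives x = 2.
Check: G·(2, 1) = (-8, -4) = -4·(2, 1).

2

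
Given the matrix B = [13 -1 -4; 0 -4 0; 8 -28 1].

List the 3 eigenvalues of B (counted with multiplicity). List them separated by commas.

Set up det(λI - B) = 0.
Expanding along the first row, p(λ) = λ^3 - 10λ^2 - 11λ + 180.
Rational-root test: λ = -4 gives p(-4) = 0.
Factor out (λ + 4): p(λ) = (λ + 4)·(λ^2 - 14λ + 45).
The quadratic factors as (λ - 5)·(λ - 9).
Eigenvalues: -4, 5, 9.

-4, 5, 9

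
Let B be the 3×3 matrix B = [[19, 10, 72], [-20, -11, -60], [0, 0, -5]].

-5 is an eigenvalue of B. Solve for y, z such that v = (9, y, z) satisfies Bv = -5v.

We need (B + 5I)v = 0.
B + 5I = [[24, 10, 72], [-20, -6, -60], [0, 0, 0]].
Row 1: (24)·9 + (10)·y + (72)·z = 0
Row 2: (-20)·9 + (-6)·y + (-60)·z = 0
Row 3: (0)·9 + (0)·y + (0)·z = 0
Solving gives y = 0, z = -3.
Check: B·(9, 0, -3) = (-45, 0, 15) = -5·(9, 0, -3).

0, -3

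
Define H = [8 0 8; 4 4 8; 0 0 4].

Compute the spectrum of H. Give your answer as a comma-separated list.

4, 4, 8

Set up det(lambda·I - H) = 0.
Expanding along the first row, p(lambda) = lambda^3 - 16·lambda^2 + 80·lambda - 128.
Rational-root test: lambda = 8 gives p(8) = 0.
Dividing by (lambda - 8) leaves lambda^2 - 8·lambda + 16.
The quadratic factor is (lambda - 4)^2.
Eigenvalues: 4, 4, 8.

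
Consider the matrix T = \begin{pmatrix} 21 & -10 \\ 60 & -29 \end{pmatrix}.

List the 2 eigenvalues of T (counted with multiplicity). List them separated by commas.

-9, 1

det(T - λI) = (21 - λ)(-29 - λ) - (-10)·(60) = λ^2 + 8λ - 9.
This factors as (λ + 9)·(λ - 1) = 0.
Eigenvalues: -9, 1.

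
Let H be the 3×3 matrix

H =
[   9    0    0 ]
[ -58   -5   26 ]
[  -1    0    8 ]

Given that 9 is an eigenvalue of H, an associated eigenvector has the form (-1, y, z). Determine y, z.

We need (H - 9I)v = 0.
H - 9I = [[0, 0, 0], [-58, -14, 26], [-1, 0, -1]].
Row 1: (0)·-1 + (0)·y + (0)·z = 0
Row 2: (-58)·-1 + (-14)·y + (26)·z = 0
Row 3: (-1)·-1 + (0)·y + (-1)·z = 0
Solving gives y = 6, z = 1.
Check: H·(-1, 6, 1) = (-9, 54, 9) = 9·(-1, 6, 1).

6, 1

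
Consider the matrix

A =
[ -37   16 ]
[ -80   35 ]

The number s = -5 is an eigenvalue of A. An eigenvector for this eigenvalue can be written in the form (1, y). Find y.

We need (A + 5I)v = 0.
A + 5I = [[-32, 16], [-80, 40]].
Row 1: (-32)·1 + (16)·y = 0
Row 2: (-80)·1 + (40)·y = 0
Solving gives y = 2.
Check: A·(1, 2) = (-5, -10) = -5·(1, 2).

2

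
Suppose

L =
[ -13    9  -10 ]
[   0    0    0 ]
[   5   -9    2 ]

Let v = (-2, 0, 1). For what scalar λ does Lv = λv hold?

-8

Compute Lv: L·(-2, 0, 1) = (16, 0, -8).
Since Lv = λv, compare component 1: 16 = λ·-2, so λ = -8.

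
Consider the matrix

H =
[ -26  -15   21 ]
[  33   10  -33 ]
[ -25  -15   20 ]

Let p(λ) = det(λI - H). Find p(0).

p(0) = det(0·I − H) = det(−H) = (−1)^3·det(H).
det(H) = 50, so p(0) = -50.

-50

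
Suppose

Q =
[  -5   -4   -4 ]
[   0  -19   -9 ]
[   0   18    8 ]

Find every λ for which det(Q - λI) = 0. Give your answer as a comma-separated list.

-10, -5, -1

Set up det(lambda·I - Q) = 0.
Cofactor expansion gives p(lambda) = lambda^3 + 16·lambda^2 + 65·lambda + 50.
Rational-root test: lambda = -5 gives p(-5) = 0.
Dividing by (lambda + 5) leaves lambda^2 + 11·lambda + 10.
The quadratic factors as (lambda + 10)·(lambda + 1).
Eigenvalues: -10, -5, -1.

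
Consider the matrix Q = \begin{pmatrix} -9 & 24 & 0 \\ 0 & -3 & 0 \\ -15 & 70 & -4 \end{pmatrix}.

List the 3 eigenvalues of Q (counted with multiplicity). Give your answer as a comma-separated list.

-9, -4, -3

Set up det(lambda·I - Q) = 0.
Expanding along the first row, p(lambda) = lambda^3 + 16·lambda^2 + 75·lambda + 108.
Try lambda = -4: p(-4) = 0, so -4 is a root.
Factor out (lambda + 4): p(lambda) = (lambda + 4)·(lambda^2 + 12·lambda + 27).
The quadratic factors as (lambda + 9)·(lambda + 3).
Eigenvalues: -9, -4, -3.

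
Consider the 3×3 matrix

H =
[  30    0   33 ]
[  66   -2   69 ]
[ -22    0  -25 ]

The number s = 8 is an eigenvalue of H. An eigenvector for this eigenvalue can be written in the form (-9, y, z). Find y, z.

-18, 6

We need (H - 8I)v = 0.
H - 8I = [[22, 0, 33], [66, -10, 69], [-22, 0, -33]].
Row 1: (22)·-9 + (0)·y + (33)·z = 0
Row 2: (66)·-9 + (-10)·y + (69)·z = 0
Row 3: (-22)·-9 + (0)·y + (-33)·z = 0
Solving gives y = -18, z = 6.
Check: H·(-9, -18, 6) = (-72, -144, 48) = 8·(-9, -18, 6).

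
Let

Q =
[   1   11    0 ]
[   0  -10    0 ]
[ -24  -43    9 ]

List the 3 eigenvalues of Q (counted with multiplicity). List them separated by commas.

-10, 1, 9

Compute the characteristic polynomial p(μ) = det(μI - Q).
Expanding the 3×3 determinant: p(μ) = μ^3 - 91μ + 90.
Rational-root test: μ = 1 gives p(1) = 0.
Factor out (μ - 1): p(μ) = (μ - 1)·(μ^2 + μ - 90).
The quadratic factors as (μ + 10)·(μ - 9).
Eigenvalues: -10, 1, 9.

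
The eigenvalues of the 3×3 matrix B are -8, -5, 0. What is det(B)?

det(B) is the product of the eigenvalues: (-8) · (-5) · (0) = 0.

0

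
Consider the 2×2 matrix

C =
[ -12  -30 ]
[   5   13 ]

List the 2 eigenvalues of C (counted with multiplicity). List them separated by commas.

det(C - μI) = (-12 - μ)(13 - μ) - (-30)·(5) = μ^2 - μ - 6.
This factors as (μ + 2)·(μ - 3) = 0.
Eigenvalues: -2, 3.

-2, 3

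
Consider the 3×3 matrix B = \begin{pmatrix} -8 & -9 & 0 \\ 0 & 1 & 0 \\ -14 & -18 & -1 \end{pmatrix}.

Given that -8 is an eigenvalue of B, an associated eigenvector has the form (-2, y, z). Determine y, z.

We need (B + 8I)v = 0.
B + 8I = [[0, -9, 0], [0, 9, 0], [-14, -18, 7]].
Row 1: (0)·-2 + (-9)·y + (0)·z = 0
Row 2: (0)·-2 + (9)·y + (0)·z = 0
Row 3: (-14)·-2 + (-18)·y + (7)·z = 0
Solving gives y = 0, z = -4.
Check: B·(-2, 0, -4) = (16, 0, 32) = -8·(-2, 0, -4).

0, -4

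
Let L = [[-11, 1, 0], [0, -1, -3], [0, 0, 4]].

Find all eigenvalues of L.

L is upper triangular, so its eigenvalues are the diagonal entries.
Diagonal: -11, -1, 4.

-11, -1, 4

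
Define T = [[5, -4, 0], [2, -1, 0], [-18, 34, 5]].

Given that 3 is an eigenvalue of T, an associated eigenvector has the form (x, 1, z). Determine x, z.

We need (T - 3I)v = 0.
T - 3I = [[2, -4, 0], [2, -4, 0], [-18, 34, 2]].
Row 1: (2)·x + (-4)·1 + (0)·z = 0
Row 2: (2)·x + (-4)·1 + (0)·z = 0
Row 3: (-18)·x + (34)·1 + (2)·z = 0
Solving gives x = 2, z = 1.
Check: T·(2, 1, 1) = (6, 3, 3) = 3·(2, 1, 1).

2, 1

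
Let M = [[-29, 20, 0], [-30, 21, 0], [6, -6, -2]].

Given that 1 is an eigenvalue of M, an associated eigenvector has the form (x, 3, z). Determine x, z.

We need (M - 1I)v = 0.
M - 1I = [[-30, 20, 0], [-30, 20, 0], [6, -6, -3]].
Row 1: (-30)·x + (20)·3 + (0)·z = 0
Row 2: (-30)·x + (20)·3 + (0)·z = 0
Row 3: (6)·x + (-6)·3 + (-3)·z = 0
Solving gives x = 2, z = -2.
Check: M·(2, 3, -2) = (2, 3, -2) = 1·(2, 3, -2).

2, -2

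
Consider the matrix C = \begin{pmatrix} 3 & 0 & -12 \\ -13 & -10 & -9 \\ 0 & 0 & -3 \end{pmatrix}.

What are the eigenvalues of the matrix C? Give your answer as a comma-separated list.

-10, -3, 3

Set up det(μI - C) = 0.
Expanding the 3×3 determinant: p(μ) = μ^3 + 10μ^2 - 9μ - 90.
Rational-root test: μ = -3 gives p(-3) = 0.
Dividing by (μ + 3) leaves μ^2 + 7μ - 30.
The quadratic factors as (μ + 10)·(μ - 3).
Eigenvalues: -10, -3, 3.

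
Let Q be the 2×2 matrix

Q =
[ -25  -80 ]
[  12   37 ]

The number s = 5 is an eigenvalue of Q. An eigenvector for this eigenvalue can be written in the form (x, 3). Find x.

-8

We need (Q - 5I)v = 0.
Q - 5I = [[-30, -80], [12, 32]].
Row 1: (-30)·x + (-80)·3 = 0
Row 2: (12)·x + (32)·3 = 0
Solving gives x = -8.
Check: Q·(-8, 3) = (-40, 15) = 5·(-8, 3).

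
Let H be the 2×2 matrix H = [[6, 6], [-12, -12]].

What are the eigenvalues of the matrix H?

det(H - rI) = (6 - r)(-12 - r) - (6)·(-12) = r^2 + 6r.
This factors as (r + 6)·r = 0.
Eigenvalues: -6, 0.

-6, 0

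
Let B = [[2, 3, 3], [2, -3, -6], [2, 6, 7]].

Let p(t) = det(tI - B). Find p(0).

p(0) = det(0·I − B) = det(−B) = (−1)^3·det(B).
det(B) = 6, so p(0) = -6.

-6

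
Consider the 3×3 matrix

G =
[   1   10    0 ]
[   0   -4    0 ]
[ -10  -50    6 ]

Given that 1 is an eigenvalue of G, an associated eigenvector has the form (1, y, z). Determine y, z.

0, 2

We need (G - 1I)v = 0.
G - 1I = [[0, 10, 0], [0, -5, 0], [-10, -50, 5]].
Row 1: (0)·1 + (10)·y + (0)·z = 0
Row 2: (0)·1 + (-5)·y + (0)·z = 0
Row 3: (-10)·1 + (-50)·y + (5)·z = 0
Solving gives y = 0, z = 2.
Check: G·(1, 0, 2) = (1, 0, 2) = 1·(1, 0, 2).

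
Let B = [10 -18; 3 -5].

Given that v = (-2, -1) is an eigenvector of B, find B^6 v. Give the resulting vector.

(-2, -1)

First find the eigenvalue: Bv = (-2, -1) = 1·(-2, -1), so λ = 1.
Then B^6 v = λ^6·v = 1^6·(-2, -1) = 1·(-2, -1) = (-2, -1).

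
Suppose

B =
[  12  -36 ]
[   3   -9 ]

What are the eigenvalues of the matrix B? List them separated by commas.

det(B - lambda·I) = (12 - lambda)(-9 - lambda) - (-36)·(3) = lambda^2 - 3·lambda.
This factors as lambda·(lambda - 3) = 0.
Eigenvalues: 0, 3.

0, 3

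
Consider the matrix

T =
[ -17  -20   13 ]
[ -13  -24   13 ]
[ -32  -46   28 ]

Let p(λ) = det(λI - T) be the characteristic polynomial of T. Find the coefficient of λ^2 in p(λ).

13

The coefficient of λ^2 of det(λI - T) is −trace(T).
trace(T) = (-17) + (-24) + (28) = -13, so the coefficient is 13.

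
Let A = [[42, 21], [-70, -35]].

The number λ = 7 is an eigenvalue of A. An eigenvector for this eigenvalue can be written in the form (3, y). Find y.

We need (A - 7I)v = 0.
A - 7I = [[35, 21], [-70, -42]].
Row 1: (35)·3 + (21)·y = 0
Row 2: (-70)·3 + (-42)·y = 0
Solving gives y = -5.
Check: A·(3, -5) = (21, -35) = 7·(3, -5).

-5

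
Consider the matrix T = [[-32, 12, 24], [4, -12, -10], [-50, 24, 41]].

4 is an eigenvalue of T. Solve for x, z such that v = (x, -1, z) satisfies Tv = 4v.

We need (T - 4I)v = 0.
T - 4I = [[-36, 12, 24], [4, -16, -10], [-50, 24, 37]].
Row 1: (-36)·x + (12)·-1 + (24)·z = 0
Row 2: (4)·x + (-16)·-1 + (-10)·z = 0
Row 3: (-50)·x + (24)·-1 + (37)·z = 0
Solving gives x = 1, z = 2.
Check: T·(1, -1, 2) = (4, -4, 8) = 4·(1, -1, 2).

1, 2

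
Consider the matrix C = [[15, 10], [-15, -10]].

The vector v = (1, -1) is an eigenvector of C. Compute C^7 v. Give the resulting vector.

First find the eigenvalue: Cv = (5, -5) = 5·(1, -1), so λ = 5.
Then C^7 v = λ^7·v = 5^7·(1, -1) = 78125·(1, -1) = (78125, -78125).

(78125, -78125)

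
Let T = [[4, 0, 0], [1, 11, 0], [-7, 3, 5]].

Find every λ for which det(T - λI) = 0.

4, 5, 11

T is lower triangular, so its eigenvalues are the diagonal entries.
Diagonal: 4, 11, 5.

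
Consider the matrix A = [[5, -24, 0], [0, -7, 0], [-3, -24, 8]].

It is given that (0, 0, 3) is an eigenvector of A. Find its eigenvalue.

Compute Av: A·(0, 0, 3) = (0, 0, 24).
Since Av = λv, compare component 3: 24 = λ·3, so λ = 8.

8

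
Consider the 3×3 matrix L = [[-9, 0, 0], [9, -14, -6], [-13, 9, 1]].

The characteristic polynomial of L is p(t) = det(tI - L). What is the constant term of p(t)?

360

p(t) = t^3 + 22t^2 + 157t + 360.
The constant term is 360.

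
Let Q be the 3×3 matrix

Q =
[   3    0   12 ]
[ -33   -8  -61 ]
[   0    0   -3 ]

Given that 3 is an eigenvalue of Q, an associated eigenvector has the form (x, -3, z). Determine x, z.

1, 0

We need (Q - 3I)v = 0.
Q - 3I = [[0, 0, 12], [-33, -11, -61], [0, 0, -6]].
Row 1: (0)·x + (0)·-3 + (12)·z = 0
Row 2: (-33)·x + (-11)·-3 + (-61)·z = 0
Row 3: (0)·x + (0)·-3 + (-6)·z = 0
Solving gives x = 1, z = 0.
Check: Q·(1, -3, 0) = (3, -9, 0) = 3·(1, -3, 0).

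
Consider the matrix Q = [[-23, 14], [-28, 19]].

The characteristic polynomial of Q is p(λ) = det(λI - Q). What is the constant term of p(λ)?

-45

p(λ) = λ^2 + 4λ - 45.
The constant term is -45.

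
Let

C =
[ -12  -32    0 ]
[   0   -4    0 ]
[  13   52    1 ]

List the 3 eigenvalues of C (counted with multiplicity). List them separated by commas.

-12, -4, 1

Compute the characteristic polynomial p(r) = det(rI - C).
Expanding the 3×3 determinant: p(r) = r^3 + 15r^2 + 32r - 48.
Rational-root test: r = -4 gives p(-4) = 0.
Dividing by (r + 4) leaves r^2 + 11r - 12.
The quadratic factors as (r + 12)·(r - 1).
Eigenvalues: -12, -4, 1.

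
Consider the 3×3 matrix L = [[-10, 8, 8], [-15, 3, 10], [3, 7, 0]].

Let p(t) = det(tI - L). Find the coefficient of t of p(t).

-4

p(t) = t^3 + 7t^2 - 4t - 28.
The coefficient of t is -4.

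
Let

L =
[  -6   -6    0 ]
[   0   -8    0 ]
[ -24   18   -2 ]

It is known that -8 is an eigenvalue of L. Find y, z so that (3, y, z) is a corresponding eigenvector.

1, 9

We need (L + 8I)v = 0.
L + 8I = [[2, -6, 0], [0, 0, 0], [-24, 18, 6]].
Row 1: (2)·3 + (-6)·y + (0)·z = 0
Row 2: (0)·3 + (0)·y + (0)·z = 0
Row 3: (-24)·3 + (18)·y + (6)·z = 0
Solving gives y = 1, z = 9.
Check: L·(3, 1, 9) = (-24, -8, -72) = -8·(3, 1, 9).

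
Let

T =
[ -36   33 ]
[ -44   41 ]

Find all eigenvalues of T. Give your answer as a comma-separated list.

-3, 8

det(T - λI) = (-36 - λ)(41 - λ) - (33)·(-44) = λ^2 - 5λ - 24.
This factors as (λ + 3)·(λ - 8) = 0.
Eigenvalues: -3, 8.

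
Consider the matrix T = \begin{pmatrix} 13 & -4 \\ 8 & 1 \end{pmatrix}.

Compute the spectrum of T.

det(T - lambda·I) = (13 - lambda)(1 - lambda) - (-4)·(8) = lambda^2 - 14·lambda + 45.
This factors as (lambda - 5)·(lambda - 9) = 0.
Eigenvalues: 5, 9.

5, 9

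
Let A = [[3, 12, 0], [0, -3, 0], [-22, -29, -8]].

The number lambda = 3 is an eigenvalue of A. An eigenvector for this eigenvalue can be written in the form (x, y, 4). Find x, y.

-2, 0

We need (A - 3I)v = 0.
A - 3I = [[0, 12, 0], [0, -6, 0], [-22, -29, -11]].
Row 1: (0)·x + (12)·y + (0)·4 = 0
Row 2: (0)·x + (-6)·y + (0)·4 = 0
Row 3: (-22)·x + (-29)·y + (-11)·4 = 0
Solving gives x = -2, y = 0.
Check: A·(-2, 0, 4) = (-6, 0, 12) = 3·(-2, 0, 4).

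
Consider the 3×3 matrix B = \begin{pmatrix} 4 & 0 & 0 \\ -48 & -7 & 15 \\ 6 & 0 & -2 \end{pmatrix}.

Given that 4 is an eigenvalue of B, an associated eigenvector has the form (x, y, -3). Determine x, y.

We need (B - 4I)v = 0.
B - 4I = [[0, 0, 0], [-48, -11, 15], [6, 0, -6]].
Row 1: (0)·x + (0)·y + (0)·-3 = 0
Row 2: (-48)·x + (-11)·y + (15)·-3 = 0
Row 3: (6)·x + (0)·y + (-6)·-3 = 0
Solving gives x = -3, y = 9.
Check: B·(-3, 9, -3) = (-12, 36, -12) = 4·(-3, 9, -3).

-3, 9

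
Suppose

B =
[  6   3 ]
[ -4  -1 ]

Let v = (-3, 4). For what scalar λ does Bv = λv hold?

Compute Bv: B·(-3, 4) = (-6, 8).
Since Bv = λv, compare component 1: -6 = λ·-3, so λ = 2.

2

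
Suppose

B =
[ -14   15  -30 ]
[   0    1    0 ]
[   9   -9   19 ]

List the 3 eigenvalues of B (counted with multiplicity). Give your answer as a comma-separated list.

1, 1, 4

The characteristic polynomial is p(t) = det(tI - B).
Expanding the 3×3 determinant: p(t) = t^3 - 6t^2 + 9t - 4.
Since p(1) = 0, t = 1 is a root.
Dividing by (t - 1) leaves t^2 - 5t + 4.
The quadratic factors as (t - 1)·(t - 4).
Eigenvalues: 1, 1, 4.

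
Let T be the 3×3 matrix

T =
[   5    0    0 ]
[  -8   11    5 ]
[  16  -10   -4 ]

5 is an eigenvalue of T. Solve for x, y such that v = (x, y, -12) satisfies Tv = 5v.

We need (T - 5I)v = 0.
T - 5I = [[0, 0, 0], [-8, 6, 5], [16, -10, -9]].
Row 1: (0)·x + (0)·y + (0)·-12 = 0
Row 2: (-8)·x + (6)·y + (5)·-12 = 0
Row 3: (16)·x + (-10)·y + (-9)·-12 = 0
Solving gives x = -3, y = 6.
Check: T·(-3, 6, -12) = (-15, 30, -60) = 5·(-3, 6, -12).

-3, 6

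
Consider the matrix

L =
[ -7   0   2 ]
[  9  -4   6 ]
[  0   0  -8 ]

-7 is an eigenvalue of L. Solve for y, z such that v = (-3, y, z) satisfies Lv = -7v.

We need (L + 7I)v = 0.
L + 7I = [[0, 0, 2], [9, 3, 6], [0, 0, -1]].
Row 1: (0)·-3 + (0)·y + (2)·z = 0
Row 2: (9)·-3 + (3)·y + (6)·z = 0
Row 3: (0)·-3 + (0)·y + (-1)·z = 0
Solving gives y = 9, z = 0.
Check: L·(-3, 9, 0) = (21, -63, 0) = -7·(-3, 9, 0).

9, 0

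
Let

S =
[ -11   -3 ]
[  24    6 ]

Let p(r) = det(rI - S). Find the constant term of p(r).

p(r) = r^2 + 5r + 6.
The constant term is 6.

6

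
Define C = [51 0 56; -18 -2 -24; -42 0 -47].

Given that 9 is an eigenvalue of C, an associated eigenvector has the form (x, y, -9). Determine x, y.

12, 0

We need (C - 9I)v = 0.
C - 9I = [[42, 0, 56], [-18, -11, -24], [-42, 0, -56]].
Row 1: (42)·x + (0)·y + (56)·-9 = 0
Row 2: (-18)·x + (-11)·y + (-24)·-9 = 0
Row 3: (-42)·x + (0)·y + (-56)·-9 = 0
Solving gives x = 12, y = 0.
Check: C·(12, 0, -9) = (108, 0, -81) = 9·(12, 0, -9).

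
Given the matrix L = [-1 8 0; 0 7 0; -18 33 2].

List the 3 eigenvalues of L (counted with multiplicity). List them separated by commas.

-1, 2, 7

Set up det(μI - L) = 0.
Expanding along the first row, p(μ) = μ^3 - 8μ^2 + 5μ + 14.
Since p(7) = 0, μ = 7 is a root.
Factor out (μ - 7): p(μ) = (μ - 7)·(μ^2 - μ - 2).
The quadratic factors as (μ + 1)·(μ - 2).
Eigenvalues: -1, 2, 7.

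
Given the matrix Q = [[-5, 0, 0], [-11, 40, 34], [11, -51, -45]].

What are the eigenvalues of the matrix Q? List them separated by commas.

-11, -5, 6

The characteristic polynomial is p(r) = det(rI - Q).
Cofactor expansion gives p(r) = r^3 + 10r^2 - 41r - 330.
Rational-root test: r = 6 gives p(6) = 0.
Dividing by (r - 6) leaves r^2 + 16r + 55.
The quadratic factors as (r + 11)·(r + 5).
Eigenvalues: -11, -5, 6.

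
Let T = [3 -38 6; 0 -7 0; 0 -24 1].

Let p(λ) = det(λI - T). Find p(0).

21

p(0) = det(0·I − T) = det(−T) = (−1)^3·det(T).
det(T) = -21, so p(0) = 21.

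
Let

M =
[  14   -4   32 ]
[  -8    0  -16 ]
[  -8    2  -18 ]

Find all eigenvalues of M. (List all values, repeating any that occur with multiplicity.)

-2, -2, 0

Set up det(sI - M) = 0.
Expanding the 3×3 determinant: p(s) = s^3 + 4s^2 + 4s.
Rational-root test: s = -2 gives p(-2) = 0.
Factor out (s + 2): p(s) = (s + 2)·(s^2 + 2s).
The quadratic factors as (s + 2)·s.
Eigenvalues: -2, -2, 0.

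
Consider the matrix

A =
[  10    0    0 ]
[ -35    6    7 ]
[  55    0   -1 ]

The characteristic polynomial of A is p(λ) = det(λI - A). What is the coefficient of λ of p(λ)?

p(λ) = λ^3 - 15λ^2 + 44λ + 60.
The coefficient of λ is 44.

44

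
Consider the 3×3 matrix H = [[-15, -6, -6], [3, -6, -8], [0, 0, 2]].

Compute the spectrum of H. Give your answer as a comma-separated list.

Set up det(μI - H) = 0.
Cofactor expansion gives p(μ) = μ^3 + 19μ^2 + 66μ - 216.
Since p(-12) = 0, μ = -12 is a root.
Dividing by (μ + 12) leaves μ^2 + 7μ - 18.
The quadratic factors as (μ + 9)·(μ - 2).
Eigenvalues: -12, -9, 2.

-12, -9, 2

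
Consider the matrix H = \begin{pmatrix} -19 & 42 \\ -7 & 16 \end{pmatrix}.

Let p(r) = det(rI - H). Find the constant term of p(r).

-10

p(r) = r^2 + 3r - 10.
The constant term is -10.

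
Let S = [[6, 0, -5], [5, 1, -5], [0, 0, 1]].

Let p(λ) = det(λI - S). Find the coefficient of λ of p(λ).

13

p(λ) = λ^3 - 8λ^2 + 13λ - 6.
The coefficient of λ is 13.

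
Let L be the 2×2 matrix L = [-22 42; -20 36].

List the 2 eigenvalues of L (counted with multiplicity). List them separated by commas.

6, 8

det(L - sI) = (-22 - s)(36 - s) - (42)·(-20) = s^2 - 14s + 48.
This factors as (s - 6)·(s - 8) = 0.
Eigenvalues: 6, 8.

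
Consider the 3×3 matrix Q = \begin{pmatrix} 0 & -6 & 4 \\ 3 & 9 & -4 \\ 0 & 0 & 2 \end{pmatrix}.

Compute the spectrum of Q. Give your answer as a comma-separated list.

The characteristic polynomial is p(λ) = det(λI - Q).
Expanding along the first row, p(λ) = λ^3 - 11λ^2 + 36λ - 36.
Since p(6) = 0, λ = 6 is a root.
Factor out (λ - 6): p(λ) = (λ - 6)·(λ^2 - 5λ + 6).
The quadratic factors as (λ - 2)·(λ - 3).
Eigenvalues: 2, 3, 6.

2, 3, 6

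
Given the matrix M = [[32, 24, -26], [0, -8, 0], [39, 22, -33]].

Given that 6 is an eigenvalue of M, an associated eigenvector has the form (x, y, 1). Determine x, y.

1, 0

We need (M - 6I)v = 0.
M - 6I = [[26, 24, -26], [0, -14, 0], [39, 22, -39]].
Row 1: (26)·x + (24)·y + (-26)·1 = 0
Row 2: (0)·x + (-14)·y + (0)·1 = 0
Row 3: (39)·x + (22)·y + (-39)·1 = 0
Solving gives x = 1, y = 0.
Check: M·(1, 0, 1) = (6, 0, 6) = 6·(1, 0, 1).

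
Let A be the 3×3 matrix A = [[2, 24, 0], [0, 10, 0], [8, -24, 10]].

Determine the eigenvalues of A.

2, 10, 10

Set up det(lambda·I - A) = 0.
Expanding the 3×3 determinant: p(lambda) = lambda^3 - 22·lambda^2 + 140·lambda - 200.
Try lambda = 10: p(10) = 0, so 10 is a root.
Factor out (lambda - 10): p(lambda) = (lambda - 10)·(lambda^2 - 12·lambda + 20).
The quadratic factors as (lambda - 2)·(lambda - 10).
Eigenvalues: 2, 10, 10.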